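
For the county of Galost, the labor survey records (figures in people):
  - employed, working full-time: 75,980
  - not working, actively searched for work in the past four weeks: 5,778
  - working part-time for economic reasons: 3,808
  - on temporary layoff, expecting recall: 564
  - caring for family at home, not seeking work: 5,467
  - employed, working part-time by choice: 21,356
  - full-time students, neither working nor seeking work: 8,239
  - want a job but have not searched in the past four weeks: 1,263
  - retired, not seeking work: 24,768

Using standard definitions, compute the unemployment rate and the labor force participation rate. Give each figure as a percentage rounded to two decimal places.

Unemployment rate ≈ 5.90%; labor force participation rate ≈ 73.01%.

Employed = 75,980 + 3,808 + 21,356 = 101,144 (anyone who worked, including part-time for economic reasons, counts as employed).
Unemployed = 5,778 + 564 = 6,342 (jobless and actively searching, or on temporary layoff).
Labor force = 101,144 + 6,342 = 107,486.
Not in labor force = 5,467 + 8,239 + 1,263 + 24,768 = 39,737 (those not working and not actively searching are outside the labor force — including those who want a job but have given up searching).
Civilian working-age population = 107,486 + 39,737 = 147,223.
Unemployment rate = 6,342 / 107,486 = 5.90%.
Labor force participation rate = 107,486 / 147,223 = 73.01%.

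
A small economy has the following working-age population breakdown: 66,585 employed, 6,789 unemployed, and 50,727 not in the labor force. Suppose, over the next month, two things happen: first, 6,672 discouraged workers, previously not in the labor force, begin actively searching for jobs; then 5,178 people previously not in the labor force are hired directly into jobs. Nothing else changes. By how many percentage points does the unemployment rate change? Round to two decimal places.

The unemployment rate changes by +6.54 percentage points.

Initially, labor force = 66,585 + 6,789 = 73,374, so u = 6,789/73,374 = 9.25%.
After the first change, unemployed and labor force both rise by 6,672 → E = 66,585, U = 13,461, labor force = 80,046.
After the second change, employed and labor force both rise by 5,178; unemployed unchanged → E = 71,763, U = 13,461, labor force = 85,224.
New unemployment rate = 13,461 / 85,224 = 15.79%.
Change = 15.79% − 9.25% = +6.54 percentage points.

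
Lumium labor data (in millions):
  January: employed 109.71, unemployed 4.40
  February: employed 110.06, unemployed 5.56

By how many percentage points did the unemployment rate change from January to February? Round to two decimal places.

The unemployment rate changed by +0.95 percentage points.

January: labor force = 109.71 + 4.40 = 114.11; u = 4.40/114.11 = 3.86%.
February: labor force = 110.06 + 5.56 = 115.62; u = 5.56/115.62 = 4.81%.
Change = 4.81% − 3.86% = +0.95 pp.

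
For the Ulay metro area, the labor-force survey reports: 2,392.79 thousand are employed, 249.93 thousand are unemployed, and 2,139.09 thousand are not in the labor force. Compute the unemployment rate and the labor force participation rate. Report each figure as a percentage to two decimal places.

Unemployment rate ≈ 9.46%; labor force participation rate ≈ 55.27%.

Labor force = employed + unemployed = 2,392.79 + 249.93 = 2,642.72 thousand.
Working-age population = 2,642.72 + 2,139.09 = 4,781.81 thousand.
Unemployment rate = 249.93 / 2,642.72 = 9.46%.
Labor force participation rate = 2,642.72 / 4,781.81 = 55.27%.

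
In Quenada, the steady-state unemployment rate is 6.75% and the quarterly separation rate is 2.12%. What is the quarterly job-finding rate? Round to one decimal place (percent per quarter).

Job-finding rate ≈ 29.3% per quarter.

From u* = s/(s+f): f = s·(1−u)/u.
f = 2.12 × (1 − 0.0675) / 0.0675 = 1.9769 / 0.0675 ≈ 29.3% per quarter.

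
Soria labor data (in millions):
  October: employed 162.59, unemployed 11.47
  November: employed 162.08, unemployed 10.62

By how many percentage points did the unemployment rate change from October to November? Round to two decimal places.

The unemployment rate changed by −0.44 percentage points.

October: labor force = 162.59 + 11.47 = 174.06; u = 11.47/174.06 = 6.59%.
November: labor force = 162.08 + 10.62 = 172.70; u = 10.62/172.70 = 6.15%.
Change = 6.15% − 6.59% = −0.44 pp.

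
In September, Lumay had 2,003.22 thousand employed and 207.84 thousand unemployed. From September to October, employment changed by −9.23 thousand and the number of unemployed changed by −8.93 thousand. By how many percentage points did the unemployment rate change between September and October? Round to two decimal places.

The unemployment rate changed by −0.33 percentage points.

September: labor force = 2,003.22 + 207.84 = 2,211.06; u = 207.84/2,211.06 = 9.40%.
October: labor force = 1,993.99 + 198.91 = 2,192.90; u = 198.91/2,192.90 = 9.07%.
Change = 9.07% − 9.40% = −0.33 pp.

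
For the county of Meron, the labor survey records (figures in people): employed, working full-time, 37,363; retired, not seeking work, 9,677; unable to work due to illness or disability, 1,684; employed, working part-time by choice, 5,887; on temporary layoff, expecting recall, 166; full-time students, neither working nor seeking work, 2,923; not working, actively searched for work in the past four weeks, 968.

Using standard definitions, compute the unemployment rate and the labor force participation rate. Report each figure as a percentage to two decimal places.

Employed = 37,363 + 5,887 = 43,250.
Unemployed = 166 + 968 = 1,134 (jobless and actively searching, or on temporary layoff).
Labor force = 43,250 + 1,134 = 44,384.
Not in labor force = 9,677 + 1,684 + 2,923 = 14,284 (those not working and not actively searching are outside the labor force).
Civilian working-age population = 44,384 + 14,284 = 58,668.
Unemployment rate = 1,134 / 44,384 = 2.55%.
Labor force participation rate = 44,384 / 58,668 = 75.65%.

Unemployment rate ≈ 2.55%; labor force participation rate ≈ 75.65%.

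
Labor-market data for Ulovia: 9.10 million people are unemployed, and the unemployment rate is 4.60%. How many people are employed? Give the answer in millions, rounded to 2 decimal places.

About 188.73 million are employed.

Labor force = U / u = 9.10 / 0.0460 ≈ 197.83 million.
Employed = labor force − unemployed = 197.83 − 9.10 = 188.73 million.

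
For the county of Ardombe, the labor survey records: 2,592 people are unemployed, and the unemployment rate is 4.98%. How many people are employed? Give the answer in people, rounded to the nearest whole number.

Labor force = U / u = 2,592 / 0.0498 ≈ 52,048.
Employed = labor force − unemployed = 52,048 − 2,592 = 49,456.

About 49,456 are employed.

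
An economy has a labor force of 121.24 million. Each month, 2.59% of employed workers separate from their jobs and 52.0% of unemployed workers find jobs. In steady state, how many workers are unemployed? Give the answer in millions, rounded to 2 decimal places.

About 5.75 million are unemployed in steady state.

Steady-state unemployment rate u* = s/(s+f) = 2.59/(2.59+52.0) = 0.047445.
Unemployed = u* × labor force = 0.047445 × 121.24 ≈ 5.75 million.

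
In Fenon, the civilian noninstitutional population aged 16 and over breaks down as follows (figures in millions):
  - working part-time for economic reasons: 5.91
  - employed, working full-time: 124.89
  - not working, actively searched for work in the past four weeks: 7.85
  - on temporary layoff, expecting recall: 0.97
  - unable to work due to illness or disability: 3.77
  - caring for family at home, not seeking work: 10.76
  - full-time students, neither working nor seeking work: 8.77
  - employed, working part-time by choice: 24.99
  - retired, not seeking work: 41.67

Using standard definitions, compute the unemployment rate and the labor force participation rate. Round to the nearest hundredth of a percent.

Employed = 5.91 + 124.89 + 24.99 = 155.79 million (anyone who worked, including part-time for economic reasons, counts as employed).
Unemployed = 7.85 + 0.97 = 8.82 million (jobless and actively searching, or on temporary layoff).
Labor force = 155.79 + 8.82 = 164.61 million.
Not in labor force = 3.77 + 10.76 + 8.77 + 41.67 = 64.97 million (those not working and not actively searching are outside the labor force).
Civilian working-age population = 164.61 + 64.97 = 229.58 million.
Unemployment rate = 8.82 / 164.61 = 5.36%.
Labor force participation rate = 164.61 / 229.58 = 71.70%.

Unemployment rate ≈ 5.36%; labor force participation rate ≈ 71.70%.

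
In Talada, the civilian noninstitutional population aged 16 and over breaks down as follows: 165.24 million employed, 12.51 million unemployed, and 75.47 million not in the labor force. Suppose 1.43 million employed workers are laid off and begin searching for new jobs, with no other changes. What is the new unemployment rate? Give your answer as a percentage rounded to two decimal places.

Initially, labor force = 165.24 + 12.51 = 177.75 million, so u = 12.51/177.75 = 7.04%.
After the change, employed falls and unemployed rises by 1.43; labor force unchanged → E = 163.81, U = 13.94, labor force = 177.75 million.
New unemployment rate = 13.94 / 177.75 = 7.84%.

New unemployment rate ≈ 7.84%.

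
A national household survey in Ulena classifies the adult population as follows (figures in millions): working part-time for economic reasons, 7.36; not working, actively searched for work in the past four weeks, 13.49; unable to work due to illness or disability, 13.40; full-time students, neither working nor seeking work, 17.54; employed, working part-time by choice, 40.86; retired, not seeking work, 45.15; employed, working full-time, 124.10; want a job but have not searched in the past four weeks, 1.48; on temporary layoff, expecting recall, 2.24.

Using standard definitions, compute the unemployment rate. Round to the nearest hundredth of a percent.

Unemployment rate ≈ 8.36%.

Employed = 7.36 + 40.86 + 124.10 = 172.32 million (anyone who worked, including part-time for economic reasons, counts as employed).
Unemployed = 13.49 + 2.24 = 15.73 million (jobless and actively searching, or on temporary layoff).
Labor force = 172.32 + 15.73 = 188.05 million.
Unemployment rate = 15.73 / 188.05 = 8.36%.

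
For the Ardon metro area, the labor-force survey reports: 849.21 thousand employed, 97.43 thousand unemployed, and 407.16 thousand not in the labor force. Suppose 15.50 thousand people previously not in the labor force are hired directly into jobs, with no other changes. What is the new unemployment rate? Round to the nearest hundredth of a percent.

New unemployment rate ≈ 10.13%.

Initially, labor force = 849.21 + 97.43 = 946.64 thousand, so u = 97.43/946.64 = 10.29%.
After the change, employed and labor force both rise by 15.50; unemployed unchanged → E = 864.71, U = 97.43, labor force = 962.14 thousand.
New unemployment rate = 97.43 / 962.14 = 10.13%.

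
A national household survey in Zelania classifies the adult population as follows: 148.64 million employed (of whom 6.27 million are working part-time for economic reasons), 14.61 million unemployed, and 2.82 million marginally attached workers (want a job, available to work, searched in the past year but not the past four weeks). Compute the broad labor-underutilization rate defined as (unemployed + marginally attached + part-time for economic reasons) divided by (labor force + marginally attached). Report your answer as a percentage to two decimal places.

Labor force = 148.64 + 14.61 = 163.25 million.
Numerator = 14.61 + 2.82 + 6.27 = 23.70 million.
Denominator = 163.25 + 2.82 = 166.07 million.
Broad rate = 23.70 / 166.07 = 14.27%.

Broad underutilization rate ≈ 14.27%.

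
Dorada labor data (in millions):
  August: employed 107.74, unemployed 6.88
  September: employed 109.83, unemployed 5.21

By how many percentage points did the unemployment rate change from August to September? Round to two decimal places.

August: labor force = 107.74 + 6.88 = 114.62; u = 6.88/114.62 = 6.00%.
September: labor force = 109.83 + 5.21 = 115.04; u = 5.21/115.04 = 4.53%.
Change = 4.53% − 6.00% = −1.47 pp.

The unemployment rate changed by −1.47 percentage points.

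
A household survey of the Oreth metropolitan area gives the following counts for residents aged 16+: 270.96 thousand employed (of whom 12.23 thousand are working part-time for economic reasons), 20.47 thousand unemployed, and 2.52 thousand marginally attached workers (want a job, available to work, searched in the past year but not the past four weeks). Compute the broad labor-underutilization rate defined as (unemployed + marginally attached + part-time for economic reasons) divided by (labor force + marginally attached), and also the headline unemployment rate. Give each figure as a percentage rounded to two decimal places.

Labor force = 270.96 + 20.47 = 291.43 thousand.
Numerator = 20.47 + 2.52 + 12.23 = 35.22 thousand.
Denominator = 291.43 + 2.52 = 293.95 thousand.
Broad rate = 35.22 / 293.95 = 11.98%.
Headline unemployment rate = 20.47 / 291.43 = 7.02%.

Broad underutilization rate ≈ 11.98%; headline unemployment rate ≈ 7.02%.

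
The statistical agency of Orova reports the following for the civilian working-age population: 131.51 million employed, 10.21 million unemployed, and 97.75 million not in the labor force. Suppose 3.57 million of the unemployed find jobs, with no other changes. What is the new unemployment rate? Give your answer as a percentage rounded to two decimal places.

New unemployment rate ≈ 4.69%.

Initially, labor force = 131.51 + 10.21 = 141.72 million, so u = 10.21/141.72 = 7.20%.
After the change, unemployed falls and employed rises by 3.57; labor force unchanged → E = 135.08, U = 6.64, labor force = 141.72 million.
New unemployment rate = 6.64 / 141.72 = 4.69%.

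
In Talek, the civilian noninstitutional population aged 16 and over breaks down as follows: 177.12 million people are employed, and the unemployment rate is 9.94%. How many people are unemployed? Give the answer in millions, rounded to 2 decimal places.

About 19.55 million are unemployed.

Let U be the number unemployed. The labor force is E + U, and U/(E+U) = 0.0994.
So U = 0.0994 × 177.12 / (1 − 0.0994) = 17.6057 / 0.9006 ≈ 19.55 million.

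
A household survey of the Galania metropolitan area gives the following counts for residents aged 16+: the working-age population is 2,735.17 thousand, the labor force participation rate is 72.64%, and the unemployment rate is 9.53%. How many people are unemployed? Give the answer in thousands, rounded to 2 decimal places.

Labor force = 0.7264 × 2,735.17 = 1,986.83 thousand.
Unemployed = 0.0953 × 1,986.83 ≈ 189.34 thousand.

About 189.34 thousand are unemployed.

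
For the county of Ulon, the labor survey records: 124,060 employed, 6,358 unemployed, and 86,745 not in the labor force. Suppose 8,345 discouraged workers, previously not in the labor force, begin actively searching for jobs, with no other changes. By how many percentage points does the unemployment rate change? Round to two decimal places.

The unemployment rate changes by +5.72 percentage points.

Initially, labor force = 124,060 + 6,358 = 130,418, so u = 6,358/130,418 = 4.88%.
After the change, unemployed and labor force both rise by 8,345 → E = 124,060, U = 14,703, labor force = 138,763.
New unemployment rate = 14,703 / 138,763 = 10.60%.
Change = 10.60% − 4.88% = +5.72 percentage points.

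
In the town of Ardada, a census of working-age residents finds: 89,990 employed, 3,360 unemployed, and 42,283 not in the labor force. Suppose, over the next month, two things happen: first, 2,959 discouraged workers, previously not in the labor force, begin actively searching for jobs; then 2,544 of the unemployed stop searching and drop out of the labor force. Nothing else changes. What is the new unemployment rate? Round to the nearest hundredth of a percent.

Initially, labor force = 89,990 + 3,360 = 93,350, so u = 3,360/93,350 = 3.60%.
After the first change, unemployed and labor force both rise by 2,959 → E = 89,990, U = 6,319, labor force = 96,309.
After the second change, unemployed and labor force both fall by 2,544 → E = 89,990, U = 3,775, labor force = 93,765.
New unemployment rate = 3,775 / 93,765 = 4.03%.

New unemployment rate ≈ 4.03%.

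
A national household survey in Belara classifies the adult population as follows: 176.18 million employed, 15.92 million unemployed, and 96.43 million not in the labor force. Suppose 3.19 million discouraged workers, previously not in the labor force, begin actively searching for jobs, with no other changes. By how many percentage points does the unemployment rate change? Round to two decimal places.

The unemployment rate changes by +1.50 percentage points.

Initially, labor force = 176.18 + 15.92 = 192.10 million, so u = 15.92/192.10 = 8.29%.
After the change, unemployed and labor force both rise by 3.19 → E = 176.18, U = 19.11, labor force = 195.29 million.
New unemployment rate = 19.11 / 195.29 = 9.79%.
Change = 9.79% − 8.29% = +1.50 percentage points.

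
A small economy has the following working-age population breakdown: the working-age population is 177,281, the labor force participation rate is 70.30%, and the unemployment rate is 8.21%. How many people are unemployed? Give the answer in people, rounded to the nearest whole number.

Labor force = 0.7030 × 177,281 = 124,629.
Unemployed = 0.0821 × 124,629 ≈ 10,232.

About 10,232 are unemployed.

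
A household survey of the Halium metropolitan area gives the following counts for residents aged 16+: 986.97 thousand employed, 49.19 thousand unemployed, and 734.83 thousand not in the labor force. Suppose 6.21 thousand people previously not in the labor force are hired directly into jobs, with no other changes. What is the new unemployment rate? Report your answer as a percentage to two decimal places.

New unemployment rate ≈ 4.72%.

Initially, labor force = 986.97 + 49.19 = 1,036.16 thousand, so u = 49.19/1,036.16 = 4.75%.
After the change, employed and labor force both rise by 6.21; unemployed unchanged → E = 993.18, U = 49.19, labor force = 1,042.37 thousand.
New unemployment rate = 49.19 / 1,042.37 = 4.72%.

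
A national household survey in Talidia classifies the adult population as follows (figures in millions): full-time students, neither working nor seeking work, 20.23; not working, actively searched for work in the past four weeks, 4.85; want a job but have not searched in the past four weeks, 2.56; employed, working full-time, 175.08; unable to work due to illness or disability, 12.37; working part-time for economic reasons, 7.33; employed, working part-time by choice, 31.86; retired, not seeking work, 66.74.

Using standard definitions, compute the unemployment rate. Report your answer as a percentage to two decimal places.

Unemployment rate ≈ 2.21%.

Employed = 175.08 + 7.33 + 31.86 = 214.27 million (anyone who worked, including part-time for economic reasons, counts as employed).
Unemployed = 4.85 million.
Labor force = 214.27 + 4.85 = 219.12 million.
Unemployment rate = 4.85 / 219.12 = 2.21%.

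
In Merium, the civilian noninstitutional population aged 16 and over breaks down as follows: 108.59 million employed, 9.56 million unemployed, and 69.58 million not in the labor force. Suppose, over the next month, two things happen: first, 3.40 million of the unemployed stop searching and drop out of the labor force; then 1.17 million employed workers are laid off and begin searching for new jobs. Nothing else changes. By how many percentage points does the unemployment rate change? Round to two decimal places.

Initially, labor force = 108.59 + 9.56 = 118.15 million, so u = 9.56/118.15 = 8.09%.
After the first change, unemployed and labor force both fall by 3.40 → E = 108.59, U = 6.16, labor force = 114.75 million.
After the second change, employed falls and unemployed rises by 1.17; labor force unchanged → E = 107.42, U = 7.33, labor force = 114.75 million.
New unemployment rate = 7.33 / 114.75 = 6.39%.
Change = 6.39% − 8.09% = −1.70 percentage points.

The unemployment rate changes by −1.70 percentage points.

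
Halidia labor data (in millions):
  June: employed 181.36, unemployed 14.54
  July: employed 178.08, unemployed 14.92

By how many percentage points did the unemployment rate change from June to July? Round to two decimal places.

June: labor force = 181.36 + 14.54 = 195.90; u = 14.54/195.90 = 7.42%.
July: labor force = 178.08 + 14.92 = 193.00; u = 14.92/193.00 = 7.73%.
Change = 7.73% − 7.42% = +0.31 pp.

The unemployment rate changed by +0.31 percentage points.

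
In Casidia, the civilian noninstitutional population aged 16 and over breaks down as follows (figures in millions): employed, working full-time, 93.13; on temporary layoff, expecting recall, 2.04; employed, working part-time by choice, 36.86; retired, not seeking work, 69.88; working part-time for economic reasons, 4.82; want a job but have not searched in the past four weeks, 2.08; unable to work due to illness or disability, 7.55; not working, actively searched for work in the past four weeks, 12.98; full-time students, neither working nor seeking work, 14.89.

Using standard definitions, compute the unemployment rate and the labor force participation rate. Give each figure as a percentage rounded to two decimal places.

Unemployment rate ≈ 10.02%; labor force participation rate ≈ 61.35%.

Employed = 93.13 + 36.86 + 4.82 = 134.81 million (anyone who worked, including part-time for economic reasons, counts as employed).
Unemployed = 2.04 + 12.98 = 15.02 million (jobless and actively searching, or on temporary layoff).
Labor force = 134.81 + 15.02 = 149.83 million.
Not in labor force = 69.88 + 2.08 + 7.55 + 14.89 = 94.40 million (those not working and not actively searching are outside the labor force — including those who want a job but have given up searching).
Civilian working-age population = 149.83 + 94.40 = 244.23 million.
Unemployment rate = 15.02 / 149.83 = 10.02%.
Labor force participation rate = 149.83 / 244.23 = 61.35%.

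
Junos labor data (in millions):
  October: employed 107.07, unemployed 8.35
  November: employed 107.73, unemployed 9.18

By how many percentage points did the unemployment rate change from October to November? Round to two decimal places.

The unemployment rate changed by +0.62 percentage points.

October: labor force = 107.07 + 8.35 = 115.42; u = 8.35/115.42 = 7.23%.
November: labor force = 107.73 + 9.18 = 116.91; u = 9.18/116.91 = 7.85%.
Change = 7.85% − 7.23% = +0.62 pp.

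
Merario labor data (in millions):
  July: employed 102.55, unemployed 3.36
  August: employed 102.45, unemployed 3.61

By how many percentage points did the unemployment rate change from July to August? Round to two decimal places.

July: labor force = 102.55 + 3.36 = 105.91; u = 3.36/105.91 = 3.17%.
August: labor force = 102.45 + 3.61 = 106.06; u = 3.61/106.06 = 3.40%.
Change = 3.40% − 3.17% = +0.23 pp.

The unemployment rate changed by +0.23 percentage points.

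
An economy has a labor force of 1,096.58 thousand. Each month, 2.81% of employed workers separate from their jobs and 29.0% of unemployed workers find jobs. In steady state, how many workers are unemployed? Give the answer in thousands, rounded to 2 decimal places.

Steady-state unemployment rate u* = s/(s+f) = 2.81/(2.81+29.0) = 0.088337.
Unemployed = u* × labor force = 0.088337 × 1,096.58 ≈ 96.87 thousand.

About 96.87 thousand are unemployed in steady state.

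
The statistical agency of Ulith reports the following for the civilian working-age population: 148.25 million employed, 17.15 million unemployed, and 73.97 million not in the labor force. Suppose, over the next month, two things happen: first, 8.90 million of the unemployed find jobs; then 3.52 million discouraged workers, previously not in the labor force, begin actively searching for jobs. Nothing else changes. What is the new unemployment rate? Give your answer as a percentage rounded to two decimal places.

Initially, labor force = 148.25 + 17.15 = 165.40 million, so u = 17.15/165.40 = 10.37%.
After the first change, unemployed falls and employed rises by 8.90; labor force unchanged → E = 157.15, U = 8.25, labor force = 165.40 million.
After the second change, unemployed and labor force both rise by 3.52 → E = 157.15, U = 11.77, labor force = 168.92 million.
New unemployment rate = 11.77 / 168.92 = 6.97%.

New unemployment rate ≈ 6.97%.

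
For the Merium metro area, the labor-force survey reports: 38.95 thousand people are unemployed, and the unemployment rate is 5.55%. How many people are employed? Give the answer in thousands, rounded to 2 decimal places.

About 662.85 thousand are employed.

Labor force = U / u = 38.95 / 0.0555 ≈ 701.80 thousand.
Employed = labor force − unemployed = 701.80 − 38.95 = 662.85 thousand.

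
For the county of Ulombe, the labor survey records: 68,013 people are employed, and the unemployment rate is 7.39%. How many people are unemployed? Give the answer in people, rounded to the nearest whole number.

Let U be the number unemployed. The labor force is E + U, and U/(E+U) = 0.0739.
So U = 0.0739 × 68,013 / (1 − 0.0739) = 5026.16 / 0.9261 ≈ 5,427.

About 5,427 are unemployed.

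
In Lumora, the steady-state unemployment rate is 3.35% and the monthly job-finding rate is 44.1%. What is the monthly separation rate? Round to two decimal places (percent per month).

Separation rate ≈ 1.53% per month.

From u* = s/(s+f): s = u·f/(1−u).
s = 0.0335 × 44.1 / (1 − 0.0335) = 1.4774 / 0.9665 ≈ 1.53% per month.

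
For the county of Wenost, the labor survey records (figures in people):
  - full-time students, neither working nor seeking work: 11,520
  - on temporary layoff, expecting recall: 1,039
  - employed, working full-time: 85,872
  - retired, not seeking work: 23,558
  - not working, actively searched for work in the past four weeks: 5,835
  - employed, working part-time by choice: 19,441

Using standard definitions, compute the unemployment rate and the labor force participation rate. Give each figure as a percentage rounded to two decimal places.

Unemployment rate ≈ 6.13%; labor force participation rate ≈ 76.18%.

Employed = 85,872 + 19,441 = 105,313.
Unemployed = 1,039 + 5,835 = 6,874 (jobless and actively searching, or on temporary layoff).
Labor force = 105,313 + 6,874 = 112,187.
Not in labor force = 11,520 + 23,558 = 35,078 (those not working and not actively searching are outside the labor force).
Civilian working-age population = 112,187 + 35,078 = 147,265.
Unemployment rate = 6,874 / 112,187 = 6.13%.
Labor force participation rate = 112,187 / 147,265 = 76.18%.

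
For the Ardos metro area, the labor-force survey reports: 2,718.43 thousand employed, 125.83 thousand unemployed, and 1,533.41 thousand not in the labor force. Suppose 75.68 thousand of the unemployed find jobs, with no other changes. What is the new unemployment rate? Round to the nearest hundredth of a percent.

New unemployment rate ≈ 1.76%.

Initially, labor force = 2,718.43 + 125.83 = 2,844.26 thousand, so u = 125.83/2,844.26 = 4.42%.
After the change, unemployed falls and employed rises by 75.68; labor force unchanged → E = 2,794.11, U = 50.15, labor force = 2,844.26 thousand.
New unemployment rate = 50.15 / 2,844.26 = 1.76%.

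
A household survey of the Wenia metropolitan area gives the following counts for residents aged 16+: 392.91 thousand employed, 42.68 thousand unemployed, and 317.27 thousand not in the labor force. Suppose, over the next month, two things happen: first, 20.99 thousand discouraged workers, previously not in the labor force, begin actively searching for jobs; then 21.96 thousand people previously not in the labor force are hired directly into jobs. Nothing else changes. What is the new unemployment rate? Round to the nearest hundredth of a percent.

New unemployment rate ≈ 13.31%.

Initially, labor force = 392.91 + 42.68 = 435.59 thousand, so u = 42.68/435.59 = 9.80%.
After the first change, unemployed and labor force both rise by 20.99 → E = 392.91, U = 63.67, labor force = 456.58 thousand.
After the second change, employed and labor force both rise by 21.96; unemployed unchanged → E = 414.87, U = 63.67, labor force = 478.54 thousand.
New unemployment rate = 63.67 / 478.54 = 13.31%.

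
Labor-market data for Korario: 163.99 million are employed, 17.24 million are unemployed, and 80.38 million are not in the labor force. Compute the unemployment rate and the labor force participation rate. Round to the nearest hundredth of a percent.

Labor force = employed + unemployed = 163.99 + 17.24 = 181.23 million.
Working-age population = 181.23 + 80.38 = 261.61 million.
Unemployment rate = 17.24 / 181.23 = 9.51%.
Labor force participation rate = 181.23 / 261.61 = 69.27%.

Unemployment rate ≈ 9.51%; labor force participation rate ≈ 69.27%.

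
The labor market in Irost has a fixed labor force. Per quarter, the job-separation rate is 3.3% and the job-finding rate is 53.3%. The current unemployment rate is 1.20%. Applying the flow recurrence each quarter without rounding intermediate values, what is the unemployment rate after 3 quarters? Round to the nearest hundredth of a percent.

With a fixed labor force, u_{t+1} = u_t + s·(1−u_t) − f·u_t = u_t·(1−s−f) + s.
Here 1−s−f = 0.434 and s = 0.033.
u_1 = 0.012000 × 0.434 + 0.033 = 0.038208.
u_2 = 0.038208 × 0.434 + 0.033 = 0.049582.
u_3 = 0.049582 × 0.434 + 0.033 = 0.054519.

Unemployment rate after three quarters ≈ 5.45%.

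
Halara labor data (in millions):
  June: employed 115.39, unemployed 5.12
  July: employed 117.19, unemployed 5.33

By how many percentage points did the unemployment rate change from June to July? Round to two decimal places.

June: labor force = 115.39 + 5.12 = 120.51; u = 5.12/120.51 = 4.25%.
July: labor force = 117.19 + 5.33 = 122.52; u = 5.33/122.52 = 4.35%.
Change = 4.35% − 4.25% = +0.10 pp.

The unemployment rate changed by +0.10 percentage points.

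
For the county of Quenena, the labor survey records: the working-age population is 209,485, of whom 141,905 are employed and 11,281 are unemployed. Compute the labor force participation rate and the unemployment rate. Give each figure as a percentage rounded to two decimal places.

Labor force = employed + unemployed = 141,905 + 11,281 = 153,186.
Unemployment rate = 11,281 / 153,186 = 7.36%.
Labor force participation rate = 153,186 / 209,485 = 73.13%.

Labor force participation rate ≈ 73.13%; unemployment rate ≈ 7.36%.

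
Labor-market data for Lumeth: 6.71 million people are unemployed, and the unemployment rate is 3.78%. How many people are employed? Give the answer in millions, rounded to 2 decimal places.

Labor force = U / u = 6.71 / 0.0378 ≈ 177.51 million.
Employed = labor force − unemployed = 177.51 − 6.71 = 170.80 million.

About 170.80 million are employed.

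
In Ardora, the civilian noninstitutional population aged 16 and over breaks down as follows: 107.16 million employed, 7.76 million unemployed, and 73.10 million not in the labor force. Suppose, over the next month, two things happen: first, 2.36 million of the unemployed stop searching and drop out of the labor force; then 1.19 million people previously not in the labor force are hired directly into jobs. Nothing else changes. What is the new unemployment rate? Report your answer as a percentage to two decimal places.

Initially, labor force = 107.16 + 7.76 = 114.92 million, so u = 7.76/114.92 = 6.75%.
After the first change, unemployed and labor force both fall by 2.36 → E = 107.16, U = 5.40, labor force = 112.56 million.
After the second change, employed and labor force both rise by 1.19; unemployed unchanged → E = 108.35, U = 5.40, labor force = 113.75 million.
New unemployment rate = 5.40 / 113.75 = 4.75%.

New unemployment rate ≈ 4.75%.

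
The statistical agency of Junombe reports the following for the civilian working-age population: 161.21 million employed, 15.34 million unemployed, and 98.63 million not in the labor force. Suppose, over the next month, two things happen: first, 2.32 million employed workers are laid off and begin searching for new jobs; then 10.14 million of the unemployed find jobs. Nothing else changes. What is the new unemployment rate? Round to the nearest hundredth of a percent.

New unemployment rate ≈ 4.26%.

Initially, labor force = 161.21 + 15.34 = 176.55 million, so u = 15.34/176.55 = 8.69%.
After the first change, employed falls and unemployed rises by 2.32; labor force unchanged → E = 158.89, U = 17.66, labor force = 176.55 million.
After the second change, unemployed falls and employed rises by 10.14; labor force unchanged → E = 169.03, U = 7.52, labor force = 176.55 million.
New unemployment rate = 7.52 / 176.55 = 4.26%.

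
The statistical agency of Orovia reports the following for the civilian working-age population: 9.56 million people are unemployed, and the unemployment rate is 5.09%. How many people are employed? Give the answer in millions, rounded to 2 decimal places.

Labor force = U / u = 9.56 / 0.0509 ≈ 187.82 million.
Employed = labor force − unemployed = 187.82 − 9.56 = 178.26 million.

About 178.26 million are employed.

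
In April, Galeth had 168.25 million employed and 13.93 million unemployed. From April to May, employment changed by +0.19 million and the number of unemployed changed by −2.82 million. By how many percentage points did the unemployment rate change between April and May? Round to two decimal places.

April: labor force = 168.25 + 13.93 = 182.18; u = 13.93/182.18 = 7.65%.
May: labor force = 168.44 + 11.11 = 179.55; u = 11.11/179.55 = 6.19%.
Change = 6.19% − 7.65% = −1.46 pp.

The unemployment rate changed by −1.46 percentage points.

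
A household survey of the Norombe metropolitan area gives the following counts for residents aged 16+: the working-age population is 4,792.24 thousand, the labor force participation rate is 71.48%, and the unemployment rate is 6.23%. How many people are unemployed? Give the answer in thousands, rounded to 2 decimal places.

Labor force = 0.7148 × 4,792.24 = 3,425.49 thousand.
Unemployed = 0.0623 × 3,425.49 ≈ 213.41 thousand.

About 213.41 thousand are unemployed.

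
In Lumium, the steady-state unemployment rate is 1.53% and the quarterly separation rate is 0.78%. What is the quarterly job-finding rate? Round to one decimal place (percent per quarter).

Job-finding rate ≈ 50.2% per quarter.

From u* = s/(s+f): f = s·(1−u)/u.
f = 0.78 × (1 − 0.0153) / 0.0153 = 0.7681 / 0.0153 ≈ 50.2% per quarter.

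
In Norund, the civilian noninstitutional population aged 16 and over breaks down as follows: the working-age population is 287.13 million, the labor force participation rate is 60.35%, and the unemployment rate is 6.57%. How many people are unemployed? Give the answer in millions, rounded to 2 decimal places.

Labor force = 0.6035 × 287.13 = 173.28 million.
Unemployed = 0.0657 × 173.28 ≈ 11.38 million.

About 11.38 million are unemployed.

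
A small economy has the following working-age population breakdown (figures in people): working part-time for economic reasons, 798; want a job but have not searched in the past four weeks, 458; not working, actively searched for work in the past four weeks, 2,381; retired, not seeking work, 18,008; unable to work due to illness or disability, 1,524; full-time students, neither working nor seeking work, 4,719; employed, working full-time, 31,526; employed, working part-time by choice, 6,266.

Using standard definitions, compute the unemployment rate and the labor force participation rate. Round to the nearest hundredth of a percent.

Unemployment rate ≈ 5.81%; labor force participation rate ≈ 62.38%.

Employed = 798 + 31,526 + 6,266 = 38,590 (anyone who worked, including part-time for economic reasons, counts as employed).
Unemployed = 2,381.
Labor force = 38,590 + 2,381 = 40,971.
Not in labor force = 458 + 18,008 + 1,524 + 4,719 = 24,709 (those not working and not actively searching are outside the labor force — including those who want a job but have given up searching).
Civilian working-age population = 40,971 + 24,709 = 65,680.
Unemployment rate = 2,381 / 40,971 = 5.81%.
Labor force participation rate = 40,971 / 65,680 = 62.38%.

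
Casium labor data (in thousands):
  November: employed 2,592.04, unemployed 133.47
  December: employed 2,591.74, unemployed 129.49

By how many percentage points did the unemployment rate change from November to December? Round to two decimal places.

November: labor force = 2,592.04 + 133.47 = 2,725.51; u = 133.47/2,725.51 = 4.90%.
December: labor force = 2,591.74 + 129.49 = 2,721.23; u = 129.49/2,721.23 = 4.76%.
Change = 4.76% − 4.90% = −0.14 pp.

The unemployment rate changed by −0.14 percentage points.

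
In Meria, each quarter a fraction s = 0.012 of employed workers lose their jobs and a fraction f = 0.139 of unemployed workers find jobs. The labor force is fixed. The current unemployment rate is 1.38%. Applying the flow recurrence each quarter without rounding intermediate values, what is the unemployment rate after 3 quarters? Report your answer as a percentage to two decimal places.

Unemployment rate after three quarters ≈ 3.93%.

With a fixed labor force, u_{t+1} = u_t + s·(1−u_t) − f·u_t = u_t·(1−s−f) + s.
Here 1−s−f = 0.849 and s = 0.012.
u_1 = 0.013800 × 0.849 + 0.012 = 0.023716.
u_2 = 0.023716 × 0.849 + 0.012 = 0.032135.
u_3 = 0.032135 × 0.849 + 0.012 = 0.039283.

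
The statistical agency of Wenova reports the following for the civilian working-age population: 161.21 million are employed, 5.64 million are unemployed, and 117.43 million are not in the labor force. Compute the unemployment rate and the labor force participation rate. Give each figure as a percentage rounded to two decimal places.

Unemployment rate ≈ 3.38%; labor force participation rate ≈ 58.69%.

Labor force = employed + unemployed = 161.21 + 5.64 = 166.85 million.
Working-age population = 166.85 + 117.43 = 284.28 million.
Unemployment rate = 5.64 / 166.85 = 3.38%.
Labor force participation rate = 166.85 / 284.28 = 58.69%.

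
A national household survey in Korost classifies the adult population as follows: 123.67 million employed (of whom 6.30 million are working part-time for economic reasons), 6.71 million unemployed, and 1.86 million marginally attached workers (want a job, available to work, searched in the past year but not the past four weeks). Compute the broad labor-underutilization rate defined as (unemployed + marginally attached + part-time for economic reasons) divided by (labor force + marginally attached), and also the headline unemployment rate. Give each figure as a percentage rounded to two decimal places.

Broad underutilization rate ≈ 11.24%; headline unemployment rate ≈ 5.15%.

Labor force = 123.67 + 6.71 = 130.38 million.
Numerator = 6.71 + 1.86 + 6.30 = 14.87 million.
Denominator = 130.38 + 1.86 = 132.24 million.
Broad rate = 14.87 / 132.24 = 11.24%.
Headline unemployment rate = 6.71 / 130.38 = 5.15%.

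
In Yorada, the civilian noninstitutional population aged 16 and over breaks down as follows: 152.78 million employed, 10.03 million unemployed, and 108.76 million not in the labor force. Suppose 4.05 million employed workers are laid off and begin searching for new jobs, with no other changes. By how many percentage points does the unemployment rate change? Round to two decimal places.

The unemployment rate changes by +2.49 percentage points.

Initially, labor force = 152.78 + 10.03 = 162.81 million, so u = 10.03/162.81 = 6.16%.
After the change, employed falls and unemployed rises by 4.05; labor force unchanged → E = 148.73, U = 14.08, labor force = 162.81 million.
New unemployment rate = 14.08 / 162.81 = 8.65%.
Change = 8.65% − 6.16% = +2.49 percentage points.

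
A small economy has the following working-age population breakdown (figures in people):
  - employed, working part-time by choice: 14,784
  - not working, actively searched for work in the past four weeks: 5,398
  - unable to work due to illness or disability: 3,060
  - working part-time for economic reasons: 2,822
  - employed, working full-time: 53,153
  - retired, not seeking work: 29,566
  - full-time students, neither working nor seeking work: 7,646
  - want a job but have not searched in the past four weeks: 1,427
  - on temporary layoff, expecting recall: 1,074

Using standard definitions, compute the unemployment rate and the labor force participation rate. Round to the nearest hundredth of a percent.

Unemployment rate ≈ 8.38%; labor force participation rate ≈ 64.94%.

Employed = 14,784 + 2,822 + 53,153 = 70,759 (anyone who worked, including part-time for economic reasons, counts as employed).
Unemployed = 5,398 + 1,074 = 6,472 (jobless and actively searching, or on temporary layoff).
Labor force = 70,759 + 6,472 = 77,231.
Not in labor force = 3,060 + 29,566 + 7,646 + 1,427 = 41,699 (those not working and not actively searching are outside the labor force — including those who want a job but have given up searching).
Civilian working-age population = 77,231 + 41,699 = 118,930.
Unemployment rate = 6,472 / 77,231 = 8.38%.
Labor force participation rate = 77,231 / 118,930 = 64.94%.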